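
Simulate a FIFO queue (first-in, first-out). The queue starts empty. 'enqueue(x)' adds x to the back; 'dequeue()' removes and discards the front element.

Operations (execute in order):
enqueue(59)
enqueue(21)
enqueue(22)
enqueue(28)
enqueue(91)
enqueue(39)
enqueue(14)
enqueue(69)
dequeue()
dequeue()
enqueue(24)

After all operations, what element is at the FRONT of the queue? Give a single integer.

enqueue(59): queue = [59]
enqueue(21): queue = [59, 21]
enqueue(22): queue = [59, 21, 22]
enqueue(28): queue = [59, 21, 22, 28]
enqueue(91): queue = [59, 21, 22, 28, 91]
enqueue(39): queue = [59, 21, 22, 28, 91, 39]
enqueue(14): queue = [59, 21, 22, 28, 91, 39, 14]
enqueue(69): queue = [59, 21, 22, 28, 91, 39, 14, 69]
dequeue(): queue = [21, 22, 28, 91, 39, 14, 69]
dequeue(): queue = [22, 28, 91, 39, 14, 69]
enqueue(24): queue = [22, 28, 91, 39, 14, 69, 24]

Answer: 22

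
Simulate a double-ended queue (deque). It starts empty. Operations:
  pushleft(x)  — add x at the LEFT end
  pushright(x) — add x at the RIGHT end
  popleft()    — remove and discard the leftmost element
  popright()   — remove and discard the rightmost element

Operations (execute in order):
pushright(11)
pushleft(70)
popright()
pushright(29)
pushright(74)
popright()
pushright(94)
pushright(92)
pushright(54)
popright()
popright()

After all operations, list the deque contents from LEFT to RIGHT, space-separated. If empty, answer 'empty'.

Answer: 70 29 94

Derivation:
pushright(11): [11]
pushleft(70): [70, 11]
popright(): [70]
pushright(29): [70, 29]
pushright(74): [70, 29, 74]
popright(): [70, 29]
pushright(94): [70, 29, 94]
pushright(92): [70, 29, 94, 92]
pushright(54): [70, 29, 94, 92, 54]
popright(): [70, 29, 94, 92]
popright(): [70, 29, 94]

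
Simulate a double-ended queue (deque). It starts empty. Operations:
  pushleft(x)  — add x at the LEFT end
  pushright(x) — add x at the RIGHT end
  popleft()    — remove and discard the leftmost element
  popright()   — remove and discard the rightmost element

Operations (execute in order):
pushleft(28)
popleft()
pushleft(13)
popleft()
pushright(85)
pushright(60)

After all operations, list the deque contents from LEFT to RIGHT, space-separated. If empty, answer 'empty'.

Answer: 85 60

Derivation:
pushleft(28): [28]
popleft(): []
pushleft(13): [13]
popleft(): []
pushright(85): [85]
pushright(60): [85, 60]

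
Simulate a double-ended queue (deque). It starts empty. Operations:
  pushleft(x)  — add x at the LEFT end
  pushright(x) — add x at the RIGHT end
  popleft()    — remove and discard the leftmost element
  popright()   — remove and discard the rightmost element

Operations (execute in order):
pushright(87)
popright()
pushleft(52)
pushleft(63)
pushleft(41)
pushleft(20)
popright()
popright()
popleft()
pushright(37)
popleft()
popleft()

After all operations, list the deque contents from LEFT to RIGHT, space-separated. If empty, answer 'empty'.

pushright(87): [87]
popright(): []
pushleft(52): [52]
pushleft(63): [63, 52]
pushleft(41): [41, 63, 52]
pushleft(20): [20, 41, 63, 52]
popright(): [20, 41, 63]
popright(): [20, 41]
popleft(): [41]
pushright(37): [41, 37]
popleft(): [37]
popleft(): []

Answer: empty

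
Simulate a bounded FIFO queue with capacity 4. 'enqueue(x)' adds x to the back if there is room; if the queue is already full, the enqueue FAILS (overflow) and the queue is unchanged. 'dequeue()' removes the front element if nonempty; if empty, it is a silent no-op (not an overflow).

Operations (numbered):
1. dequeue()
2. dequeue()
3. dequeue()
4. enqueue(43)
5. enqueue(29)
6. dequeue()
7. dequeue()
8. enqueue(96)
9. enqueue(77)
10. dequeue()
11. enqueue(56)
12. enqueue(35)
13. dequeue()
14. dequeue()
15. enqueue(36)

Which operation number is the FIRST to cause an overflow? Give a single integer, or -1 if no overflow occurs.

Answer: -1

Derivation:
1. dequeue(): empty, no-op, size=0
2. dequeue(): empty, no-op, size=0
3. dequeue(): empty, no-op, size=0
4. enqueue(43): size=1
5. enqueue(29): size=2
6. dequeue(): size=1
7. dequeue(): size=0
8. enqueue(96): size=1
9. enqueue(77): size=2
10. dequeue(): size=1
11. enqueue(56): size=2
12. enqueue(35): size=3
13. dequeue(): size=2
14. dequeue(): size=1
15. enqueue(36): size=2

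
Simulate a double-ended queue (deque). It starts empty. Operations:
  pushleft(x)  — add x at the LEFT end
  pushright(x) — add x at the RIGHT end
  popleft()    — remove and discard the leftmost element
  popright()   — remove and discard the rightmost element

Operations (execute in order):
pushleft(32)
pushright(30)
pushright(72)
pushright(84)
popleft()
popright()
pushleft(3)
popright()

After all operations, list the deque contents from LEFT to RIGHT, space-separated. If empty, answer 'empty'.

Answer: 3 30

Derivation:
pushleft(32): [32]
pushright(30): [32, 30]
pushright(72): [32, 30, 72]
pushright(84): [32, 30, 72, 84]
popleft(): [30, 72, 84]
popright(): [30, 72]
pushleft(3): [3, 30, 72]
popright(): [3, 30]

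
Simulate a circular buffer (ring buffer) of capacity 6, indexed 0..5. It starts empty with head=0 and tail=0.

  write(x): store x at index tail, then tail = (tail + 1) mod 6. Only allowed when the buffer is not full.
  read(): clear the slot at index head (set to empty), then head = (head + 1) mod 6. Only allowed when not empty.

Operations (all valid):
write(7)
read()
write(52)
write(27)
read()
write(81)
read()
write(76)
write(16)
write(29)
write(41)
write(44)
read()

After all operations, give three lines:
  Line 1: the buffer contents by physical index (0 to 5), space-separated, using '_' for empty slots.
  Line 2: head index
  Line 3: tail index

Answer: 29 41 44 _ 76 16
4
3

Derivation:
write(7): buf=[7 _ _ _ _ _], head=0, tail=1, size=1
read(): buf=[_ _ _ _ _ _], head=1, tail=1, size=0
write(52): buf=[_ 52 _ _ _ _], head=1, tail=2, size=1
write(27): buf=[_ 52 27 _ _ _], head=1, tail=3, size=2
read(): buf=[_ _ 27 _ _ _], head=2, tail=3, size=1
write(81): buf=[_ _ 27 81 _ _], head=2, tail=4, size=2
read(): buf=[_ _ _ 81 _ _], head=3, tail=4, size=1
write(76): buf=[_ _ _ 81 76 _], head=3, tail=5, size=2
write(16): buf=[_ _ _ 81 76 16], head=3, tail=0, size=3
write(29): buf=[29 _ _ 81 76 16], head=3, tail=1, size=4
write(41): buf=[29 41 _ 81 76 16], head=3, tail=2, size=5
write(44): buf=[29 41 44 81 76 16], head=3, tail=3, size=6
read(): buf=[29 41 44 _ 76 16], head=4, tail=3, size=5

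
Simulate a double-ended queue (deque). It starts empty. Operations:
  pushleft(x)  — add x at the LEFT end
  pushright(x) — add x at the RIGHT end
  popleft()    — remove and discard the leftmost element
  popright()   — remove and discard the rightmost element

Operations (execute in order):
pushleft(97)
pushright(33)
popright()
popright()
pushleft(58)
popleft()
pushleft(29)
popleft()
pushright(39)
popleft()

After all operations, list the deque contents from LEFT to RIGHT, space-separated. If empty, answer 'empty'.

Answer: empty

Derivation:
pushleft(97): [97]
pushright(33): [97, 33]
popright(): [97]
popright(): []
pushleft(58): [58]
popleft(): []
pushleft(29): [29]
popleft(): []
pushright(39): [39]
popleft(): []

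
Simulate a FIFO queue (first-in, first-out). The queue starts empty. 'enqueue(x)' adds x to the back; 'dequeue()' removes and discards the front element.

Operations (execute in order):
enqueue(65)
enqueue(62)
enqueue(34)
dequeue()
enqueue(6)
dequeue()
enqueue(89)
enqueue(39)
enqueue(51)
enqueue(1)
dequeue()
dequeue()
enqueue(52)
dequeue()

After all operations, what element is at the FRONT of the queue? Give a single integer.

enqueue(65): queue = [65]
enqueue(62): queue = [65, 62]
enqueue(34): queue = [65, 62, 34]
dequeue(): queue = [62, 34]
enqueue(6): queue = [62, 34, 6]
dequeue(): queue = [34, 6]
enqueue(89): queue = [34, 6, 89]
enqueue(39): queue = [34, 6, 89, 39]
enqueue(51): queue = [34, 6, 89, 39, 51]
enqueue(1): queue = [34, 6, 89, 39, 51, 1]
dequeue(): queue = [6, 89, 39, 51, 1]
dequeue(): queue = [89, 39, 51, 1]
enqueue(52): queue = [89, 39, 51, 1, 52]
dequeue(): queue = [39, 51, 1, 52]

Answer: 39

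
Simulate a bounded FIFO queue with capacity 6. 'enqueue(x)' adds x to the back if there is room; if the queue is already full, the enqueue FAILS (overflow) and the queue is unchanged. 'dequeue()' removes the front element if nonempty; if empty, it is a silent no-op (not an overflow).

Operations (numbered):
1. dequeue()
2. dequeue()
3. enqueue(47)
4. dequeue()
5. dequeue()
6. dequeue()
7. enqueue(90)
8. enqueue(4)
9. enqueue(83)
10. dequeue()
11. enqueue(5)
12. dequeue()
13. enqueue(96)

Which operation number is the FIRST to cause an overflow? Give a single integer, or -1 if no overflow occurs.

Answer: -1

Derivation:
1. dequeue(): empty, no-op, size=0
2. dequeue(): empty, no-op, size=0
3. enqueue(47): size=1
4. dequeue(): size=0
5. dequeue(): empty, no-op, size=0
6. dequeue(): empty, no-op, size=0
7. enqueue(90): size=1
8. enqueue(4): size=2
9. enqueue(83): size=3
10. dequeue(): size=2
11. enqueue(5): size=3
12. dequeue(): size=2
13. enqueue(96): size=3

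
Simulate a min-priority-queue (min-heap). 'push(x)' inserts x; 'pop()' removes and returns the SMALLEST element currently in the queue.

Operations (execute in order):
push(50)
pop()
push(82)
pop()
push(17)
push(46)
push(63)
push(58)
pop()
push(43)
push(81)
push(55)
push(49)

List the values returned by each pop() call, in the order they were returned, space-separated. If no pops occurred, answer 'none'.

Answer: 50 82 17

Derivation:
push(50): heap contents = [50]
pop() → 50: heap contents = []
push(82): heap contents = [82]
pop() → 82: heap contents = []
push(17): heap contents = [17]
push(46): heap contents = [17, 46]
push(63): heap contents = [17, 46, 63]
push(58): heap contents = [17, 46, 58, 63]
pop() → 17: heap contents = [46, 58, 63]
push(43): heap contents = [43, 46, 58, 63]
push(81): heap contents = [43, 46, 58, 63, 81]
push(55): heap contents = [43, 46, 55, 58, 63, 81]
push(49): heap contents = [43, 46, 49, 55, 58, 63, 81]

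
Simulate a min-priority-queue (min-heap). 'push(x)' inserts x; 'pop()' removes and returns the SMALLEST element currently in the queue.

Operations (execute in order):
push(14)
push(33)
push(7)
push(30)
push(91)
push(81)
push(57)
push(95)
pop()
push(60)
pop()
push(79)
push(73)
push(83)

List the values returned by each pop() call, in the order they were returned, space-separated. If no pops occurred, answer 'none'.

push(14): heap contents = [14]
push(33): heap contents = [14, 33]
push(7): heap contents = [7, 14, 33]
push(30): heap contents = [7, 14, 30, 33]
push(91): heap contents = [7, 14, 30, 33, 91]
push(81): heap contents = [7, 14, 30, 33, 81, 91]
push(57): heap contents = [7, 14, 30, 33, 57, 81, 91]
push(95): heap contents = [7, 14, 30, 33, 57, 81, 91, 95]
pop() → 7: heap contents = [14, 30, 33, 57, 81, 91, 95]
push(60): heap contents = [14, 30, 33, 57, 60, 81, 91, 95]
pop() → 14: heap contents = [30, 33, 57, 60, 81, 91, 95]
push(79): heap contents = [30, 33, 57, 60, 79, 81, 91, 95]
push(73): heap contents = [30, 33, 57, 60, 73, 79, 81, 91, 95]
push(83): heap contents = [30, 33, 57, 60, 73, 79, 81, 83, 91, 95]

Answer: 7 14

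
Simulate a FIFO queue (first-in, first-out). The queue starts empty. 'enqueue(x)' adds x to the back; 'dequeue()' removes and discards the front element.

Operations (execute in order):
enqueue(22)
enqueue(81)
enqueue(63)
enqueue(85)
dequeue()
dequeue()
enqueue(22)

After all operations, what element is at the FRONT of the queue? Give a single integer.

Answer: 63

Derivation:
enqueue(22): queue = [22]
enqueue(81): queue = [22, 81]
enqueue(63): queue = [22, 81, 63]
enqueue(85): queue = [22, 81, 63, 85]
dequeue(): queue = [81, 63, 85]
dequeue(): queue = [63, 85]
enqueue(22): queue = [63, 85, 22]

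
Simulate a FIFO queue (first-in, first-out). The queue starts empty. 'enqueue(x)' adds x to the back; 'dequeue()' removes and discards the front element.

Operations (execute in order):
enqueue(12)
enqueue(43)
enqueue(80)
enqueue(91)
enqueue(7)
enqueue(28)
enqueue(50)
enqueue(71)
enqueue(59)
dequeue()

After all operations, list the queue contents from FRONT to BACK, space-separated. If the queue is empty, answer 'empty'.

Answer: 43 80 91 7 28 50 71 59

Derivation:
enqueue(12): [12]
enqueue(43): [12, 43]
enqueue(80): [12, 43, 80]
enqueue(91): [12, 43, 80, 91]
enqueue(7): [12, 43, 80, 91, 7]
enqueue(28): [12, 43, 80, 91, 7, 28]
enqueue(50): [12, 43, 80, 91, 7, 28, 50]
enqueue(71): [12, 43, 80, 91, 7, 28, 50, 71]
enqueue(59): [12, 43, 80, 91, 7, 28, 50, 71, 59]
dequeue(): [43, 80, 91, 7, 28, 50, 71, 59]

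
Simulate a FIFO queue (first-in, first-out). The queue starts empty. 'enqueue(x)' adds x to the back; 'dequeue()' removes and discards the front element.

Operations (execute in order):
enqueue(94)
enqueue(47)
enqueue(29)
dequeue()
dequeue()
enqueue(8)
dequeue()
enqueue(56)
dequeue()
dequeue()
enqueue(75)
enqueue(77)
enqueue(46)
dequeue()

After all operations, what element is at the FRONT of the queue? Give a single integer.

Answer: 77

Derivation:
enqueue(94): queue = [94]
enqueue(47): queue = [94, 47]
enqueue(29): queue = [94, 47, 29]
dequeue(): queue = [47, 29]
dequeue(): queue = [29]
enqueue(8): queue = [29, 8]
dequeue(): queue = [8]
enqueue(56): queue = [8, 56]
dequeue(): queue = [56]
dequeue(): queue = []
enqueue(75): queue = [75]
enqueue(77): queue = [75, 77]
enqueue(46): queue = [75, 77, 46]
dequeue(): queue = [77, 46]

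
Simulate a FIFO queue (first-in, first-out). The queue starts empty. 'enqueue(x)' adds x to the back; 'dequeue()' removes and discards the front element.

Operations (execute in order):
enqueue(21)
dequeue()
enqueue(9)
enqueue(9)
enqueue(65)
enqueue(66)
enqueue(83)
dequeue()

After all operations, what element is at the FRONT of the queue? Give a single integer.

Answer: 9

Derivation:
enqueue(21): queue = [21]
dequeue(): queue = []
enqueue(9): queue = [9]
enqueue(9): queue = [9, 9]
enqueue(65): queue = [9, 9, 65]
enqueue(66): queue = [9, 9, 65, 66]
enqueue(83): queue = [9, 9, 65, 66, 83]
dequeue(): queue = [9, 65, 66, 83]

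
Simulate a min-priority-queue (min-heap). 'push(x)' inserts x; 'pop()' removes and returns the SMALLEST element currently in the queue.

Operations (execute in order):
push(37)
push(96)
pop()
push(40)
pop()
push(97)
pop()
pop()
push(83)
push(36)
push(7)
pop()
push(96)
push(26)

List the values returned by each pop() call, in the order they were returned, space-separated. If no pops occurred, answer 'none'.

push(37): heap contents = [37]
push(96): heap contents = [37, 96]
pop() → 37: heap contents = [96]
push(40): heap contents = [40, 96]
pop() → 40: heap contents = [96]
push(97): heap contents = [96, 97]
pop() → 96: heap contents = [97]
pop() → 97: heap contents = []
push(83): heap contents = [83]
push(36): heap contents = [36, 83]
push(7): heap contents = [7, 36, 83]
pop() → 7: heap contents = [36, 83]
push(96): heap contents = [36, 83, 96]
push(26): heap contents = [26, 36, 83, 96]

Answer: 37 40 96 97 7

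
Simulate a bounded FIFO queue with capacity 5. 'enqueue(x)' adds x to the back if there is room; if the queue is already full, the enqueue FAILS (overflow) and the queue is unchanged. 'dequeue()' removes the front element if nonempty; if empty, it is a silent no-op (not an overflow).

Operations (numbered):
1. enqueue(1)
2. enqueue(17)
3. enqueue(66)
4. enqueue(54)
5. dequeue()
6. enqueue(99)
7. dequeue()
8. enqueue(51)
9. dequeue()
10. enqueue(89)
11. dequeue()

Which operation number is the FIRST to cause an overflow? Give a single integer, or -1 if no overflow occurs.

Answer: -1

Derivation:
1. enqueue(1): size=1
2. enqueue(17): size=2
3. enqueue(66): size=3
4. enqueue(54): size=4
5. dequeue(): size=3
6. enqueue(99): size=4
7. dequeue(): size=3
8. enqueue(51): size=4
9. dequeue(): size=3
10. enqueue(89): size=4
11. dequeue(): size=3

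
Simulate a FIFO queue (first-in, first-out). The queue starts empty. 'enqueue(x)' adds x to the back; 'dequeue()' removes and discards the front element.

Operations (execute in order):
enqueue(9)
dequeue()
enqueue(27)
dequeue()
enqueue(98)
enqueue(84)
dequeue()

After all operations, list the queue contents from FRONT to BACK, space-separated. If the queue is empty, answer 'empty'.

enqueue(9): [9]
dequeue(): []
enqueue(27): [27]
dequeue(): []
enqueue(98): [98]
enqueue(84): [98, 84]
dequeue(): [84]

Answer: 84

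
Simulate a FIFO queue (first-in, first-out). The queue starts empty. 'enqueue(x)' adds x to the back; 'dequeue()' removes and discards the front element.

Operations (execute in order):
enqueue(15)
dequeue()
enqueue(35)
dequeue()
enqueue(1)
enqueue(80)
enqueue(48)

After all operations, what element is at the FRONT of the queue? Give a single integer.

Answer: 1

Derivation:
enqueue(15): queue = [15]
dequeue(): queue = []
enqueue(35): queue = [35]
dequeue(): queue = []
enqueue(1): queue = [1]
enqueue(80): queue = [1, 80]
enqueue(48): queue = [1, 80, 48]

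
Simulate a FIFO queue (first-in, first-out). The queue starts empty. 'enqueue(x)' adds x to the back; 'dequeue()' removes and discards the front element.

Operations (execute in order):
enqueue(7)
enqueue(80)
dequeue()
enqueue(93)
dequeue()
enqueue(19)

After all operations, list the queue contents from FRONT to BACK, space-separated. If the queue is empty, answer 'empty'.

Answer: 93 19

Derivation:
enqueue(7): [7]
enqueue(80): [7, 80]
dequeue(): [80]
enqueue(93): [80, 93]
dequeue(): [93]
enqueue(19): [93, 19]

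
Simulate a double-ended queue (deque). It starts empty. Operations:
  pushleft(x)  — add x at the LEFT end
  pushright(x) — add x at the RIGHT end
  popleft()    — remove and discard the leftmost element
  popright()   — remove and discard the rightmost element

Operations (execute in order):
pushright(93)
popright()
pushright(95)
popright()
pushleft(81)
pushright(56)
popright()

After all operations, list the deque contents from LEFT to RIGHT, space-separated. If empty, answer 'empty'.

Answer: 81

Derivation:
pushright(93): [93]
popright(): []
pushright(95): [95]
popright(): []
pushleft(81): [81]
pushright(56): [81, 56]
popright(): [81]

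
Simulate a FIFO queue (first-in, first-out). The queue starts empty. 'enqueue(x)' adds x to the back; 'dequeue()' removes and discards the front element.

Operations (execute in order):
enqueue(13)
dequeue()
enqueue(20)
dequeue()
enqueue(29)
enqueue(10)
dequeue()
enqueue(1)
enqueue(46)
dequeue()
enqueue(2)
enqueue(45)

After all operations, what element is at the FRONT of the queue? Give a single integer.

enqueue(13): queue = [13]
dequeue(): queue = []
enqueue(20): queue = [20]
dequeue(): queue = []
enqueue(29): queue = [29]
enqueue(10): queue = [29, 10]
dequeue(): queue = [10]
enqueue(1): queue = [10, 1]
enqueue(46): queue = [10, 1, 46]
dequeue(): queue = [1, 46]
enqueue(2): queue = [1, 46, 2]
enqueue(45): queue = [1, 46, 2, 45]

Answer: 1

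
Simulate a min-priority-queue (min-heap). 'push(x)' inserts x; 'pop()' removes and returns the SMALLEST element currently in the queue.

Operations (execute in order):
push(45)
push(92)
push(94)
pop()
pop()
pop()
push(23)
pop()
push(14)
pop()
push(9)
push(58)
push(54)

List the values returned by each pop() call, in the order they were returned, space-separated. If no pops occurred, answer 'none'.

Answer: 45 92 94 23 14

Derivation:
push(45): heap contents = [45]
push(92): heap contents = [45, 92]
push(94): heap contents = [45, 92, 94]
pop() → 45: heap contents = [92, 94]
pop() → 92: heap contents = [94]
pop() → 94: heap contents = []
push(23): heap contents = [23]
pop() → 23: heap contents = []
push(14): heap contents = [14]
pop() → 14: heap contents = []
push(9): heap contents = [9]
push(58): heap contents = [9, 58]
push(54): heap contents = [9, 54, 58]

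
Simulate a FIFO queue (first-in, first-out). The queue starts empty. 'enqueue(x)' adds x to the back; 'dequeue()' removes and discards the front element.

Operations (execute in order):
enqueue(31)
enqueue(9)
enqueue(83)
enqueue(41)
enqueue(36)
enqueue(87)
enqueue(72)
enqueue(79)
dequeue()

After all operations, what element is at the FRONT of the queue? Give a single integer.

Answer: 9

Derivation:
enqueue(31): queue = [31]
enqueue(9): queue = [31, 9]
enqueue(83): queue = [31, 9, 83]
enqueue(41): queue = [31, 9, 83, 41]
enqueue(36): queue = [31, 9, 83, 41, 36]
enqueue(87): queue = [31, 9, 83, 41, 36, 87]
enqueue(72): queue = [31, 9, 83, 41, 36, 87, 72]
enqueue(79): queue = [31, 9, 83, 41, 36, 87, 72, 79]
dequeue(): queue = [9, 83, 41, 36, 87, 72, 79]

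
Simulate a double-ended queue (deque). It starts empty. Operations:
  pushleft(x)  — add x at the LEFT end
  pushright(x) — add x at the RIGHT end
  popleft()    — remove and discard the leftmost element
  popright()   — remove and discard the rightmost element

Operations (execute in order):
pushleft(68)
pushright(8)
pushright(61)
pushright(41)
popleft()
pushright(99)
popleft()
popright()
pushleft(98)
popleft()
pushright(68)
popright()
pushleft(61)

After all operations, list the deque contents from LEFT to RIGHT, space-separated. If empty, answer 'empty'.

Answer: 61 61 41

Derivation:
pushleft(68): [68]
pushright(8): [68, 8]
pushright(61): [68, 8, 61]
pushright(41): [68, 8, 61, 41]
popleft(): [8, 61, 41]
pushright(99): [8, 61, 41, 99]
popleft(): [61, 41, 99]
popright(): [61, 41]
pushleft(98): [98, 61, 41]
popleft(): [61, 41]
pushright(68): [61, 41, 68]
popright(): [61, 41]
pushleft(61): [61, 61, 41]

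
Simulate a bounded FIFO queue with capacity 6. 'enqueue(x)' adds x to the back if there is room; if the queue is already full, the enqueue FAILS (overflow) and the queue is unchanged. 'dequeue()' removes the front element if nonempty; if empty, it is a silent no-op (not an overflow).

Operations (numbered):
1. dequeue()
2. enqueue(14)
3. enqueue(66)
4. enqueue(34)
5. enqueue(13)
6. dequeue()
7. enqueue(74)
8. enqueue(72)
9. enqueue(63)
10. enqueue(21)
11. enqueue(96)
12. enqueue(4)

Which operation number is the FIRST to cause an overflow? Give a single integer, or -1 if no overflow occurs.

Answer: 10

Derivation:
1. dequeue(): empty, no-op, size=0
2. enqueue(14): size=1
3. enqueue(66): size=2
4. enqueue(34): size=3
5. enqueue(13): size=4
6. dequeue(): size=3
7. enqueue(74): size=4
8. enqueue(72): size=5
9. enqueue(63): size=6
10. enqueue(21): size=6=cap → OVERFLOW (fail)
11. enqueue(96): size=6=cap → OVERFLOW (fail)
12. enqueue(4): size=6=cap → OVERFLOW (fail)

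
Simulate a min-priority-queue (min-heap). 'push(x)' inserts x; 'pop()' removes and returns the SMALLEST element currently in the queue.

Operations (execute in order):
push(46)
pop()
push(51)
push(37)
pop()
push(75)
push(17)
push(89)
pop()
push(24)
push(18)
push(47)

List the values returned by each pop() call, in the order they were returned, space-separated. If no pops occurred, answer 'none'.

Answer: 46 37 17

Derivation:
push(46): heap contents = [46]
pop() → 46: heap contents = []
push(51): heap contents = [51]
push(37): heap contents = [37, 51]
pop() → 37: heap contents = [51]
push(75): heap contents = [51, 75]
push(17): heap contents = [17, 51, 75]
push(89): heap contents = [17, 51, 75, 89]
pop() → 17: heap contents = [51, 75, 89]
push(24): heap contents = [24, 51, 75, 89]
push(18): heap contents = [18, 24, 51, 75, 89]
push(47): heap contents = [18, 24, 47, 51, 75, 89]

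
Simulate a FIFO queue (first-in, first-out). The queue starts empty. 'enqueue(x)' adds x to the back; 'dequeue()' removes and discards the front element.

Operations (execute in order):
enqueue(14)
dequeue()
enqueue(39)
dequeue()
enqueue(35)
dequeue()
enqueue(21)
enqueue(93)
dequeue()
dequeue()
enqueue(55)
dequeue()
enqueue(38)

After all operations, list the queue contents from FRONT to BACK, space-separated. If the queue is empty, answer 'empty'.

Answer: 38

Derivation:
enqueue(14): [14]
dequeue(): []
enqueue(39): [39]
dequeue(): []
enqueue(35): [35]
dequeue(): []
enqueue(21): [21]
enqueue(93): [21, 93]
dequeue(): [93]
dequeue(): []
enqueue(55): [55]
dequeue(): []
enqueue(38): [38]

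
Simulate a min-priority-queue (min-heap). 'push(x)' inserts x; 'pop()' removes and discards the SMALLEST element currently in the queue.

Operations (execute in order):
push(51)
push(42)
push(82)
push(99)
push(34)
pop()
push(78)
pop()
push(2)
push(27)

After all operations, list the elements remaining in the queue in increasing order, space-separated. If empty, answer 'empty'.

push(51): heap contents = [51]
push(42): heap contents = [42, 51]
push(82): heap contents = [42, 51, 82]
push(99): heap contents = [42, 51, 82, 99]
push(34): heap contents = [34, 42, 51, 82, 99]
pop() → 34: heap contents = [42, 51, 82, 99]
push(78): heap contents = [42, 51, 78, 82, 99]
pop() → 42: heap contents = [51, 78, 82, 99]
push(2): heap contents = [2, 51, 78, 82, 99]
push(27): heap contents = [2, 27, 51, 78, 82, 99]

Answer: 2 27 51 78 82 99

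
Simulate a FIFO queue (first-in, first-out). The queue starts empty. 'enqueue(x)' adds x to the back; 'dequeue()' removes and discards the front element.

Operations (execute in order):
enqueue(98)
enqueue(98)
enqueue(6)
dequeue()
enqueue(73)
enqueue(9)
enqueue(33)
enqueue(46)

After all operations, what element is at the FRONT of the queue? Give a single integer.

enqueue(98): queue = [98]
enqueue(98): queue = [98, 98]
enqueue(6): queue = [98, 98, 6]
dequeue(): queue = [98, 6]
enqueue(73): queue = [98, 6, 73]
enqueue(9): queue = [98, 6, 73, 9]
enqueue(33): queue = [98, 6, 73, 9, 33]
enqueue(46): queue = [98, 6, 73, 9, 33, 46]

Answer: 98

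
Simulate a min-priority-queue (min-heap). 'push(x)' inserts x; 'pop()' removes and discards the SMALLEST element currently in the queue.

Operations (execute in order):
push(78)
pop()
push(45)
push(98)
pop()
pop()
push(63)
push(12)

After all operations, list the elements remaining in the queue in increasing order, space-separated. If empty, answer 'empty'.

push(78): heap contents = [78]
pop() → 78: heap contents = []
push(45): heap contents = [45]
push(98): heap contents = [45, 98]
pop() → 45: heap contents = [98]
pop() → 98: heap contents = []
push(63): heap contents = [63]
push(12): heap contents = [12, 63]

Answer: 12 63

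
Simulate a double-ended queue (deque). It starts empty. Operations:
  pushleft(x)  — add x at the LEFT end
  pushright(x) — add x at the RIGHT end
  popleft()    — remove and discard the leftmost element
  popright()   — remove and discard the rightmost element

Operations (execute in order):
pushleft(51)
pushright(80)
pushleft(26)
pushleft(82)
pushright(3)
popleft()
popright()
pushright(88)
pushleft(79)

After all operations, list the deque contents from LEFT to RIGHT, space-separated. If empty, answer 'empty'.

Answer: 79 26 51 80 88

Derivation:
pushleft(51): [51]
pushright(80): [51, 80]
pushleft(26): [26, 51, 80]
pushleft(82): [82, 26, 51, 80]
pushright(3): [82, 26, 51, 80, 3]
popleft(): [26, 51, 80, 3]
popright(): [26, 51, 80]
pushright(88): [26, 51, 80, 88]
pushleft(79): [79, 26, 51, 80, 88]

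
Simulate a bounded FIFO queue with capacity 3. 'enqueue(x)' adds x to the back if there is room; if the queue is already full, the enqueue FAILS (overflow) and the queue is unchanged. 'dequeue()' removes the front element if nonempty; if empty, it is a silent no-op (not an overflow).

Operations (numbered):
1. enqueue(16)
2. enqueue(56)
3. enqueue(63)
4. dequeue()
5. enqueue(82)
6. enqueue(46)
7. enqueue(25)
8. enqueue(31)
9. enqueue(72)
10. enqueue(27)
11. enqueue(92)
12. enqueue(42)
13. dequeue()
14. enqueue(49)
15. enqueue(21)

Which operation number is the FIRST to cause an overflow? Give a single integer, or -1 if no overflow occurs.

1. enqueue(16): size=1
2. enqueue(56): size=2
3. enqueue(63): size=3
4. dequeue(): size=2
5. enqueue(82): size=3
6. enqueue(46): size=3=cap → OVERFLOW (fail)
7. enqueue(25): size=3=cap → OVERFLOW (fail)
8. enqueue(31): size=3=cap → OVERFLOW (fail)
9. enqueue(72): size=3=cap → OVERFLOW (fail)
10. enqueue(27): size=3=cap → OVERFLOW (fail)
11. enqueue(92): size=3=cap → OVERFLOW (fail)
12. enqueue(42): size=3=cap → OVERFLOW (fail)
13. dequeue(): size=2
14. enqueue(49): size=3
15. enqueue(21): size=3=cap → OVERFLOW (fail)

Answer: 6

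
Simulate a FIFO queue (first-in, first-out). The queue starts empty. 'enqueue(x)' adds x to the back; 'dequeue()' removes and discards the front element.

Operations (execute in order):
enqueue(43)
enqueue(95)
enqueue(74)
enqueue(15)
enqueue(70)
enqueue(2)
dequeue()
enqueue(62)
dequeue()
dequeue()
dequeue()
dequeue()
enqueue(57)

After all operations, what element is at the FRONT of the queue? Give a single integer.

Answer: 2

Derivation:
enqueue(43): queue = [43]
enqueue(95): queue = [43, 95]
enqueue(74): queue = [43, 95, 74]
enqueue(15): queue = [43, 95, 74, 15]
enqueue(70): queue = [43, 95, 74, 15, 70]
enqueue(2): queue = [43, 95, 74, 15, 70, 2]
dequeue(): queue = [95, 74, 15, 70, 2]
enqueue(62): queue = [95, 74, 15, 70, 2, 62]
dequeue(): queue = [74, 15, 70, 2, 62]
dequeue(): queue = [15, 70, 2, 62]
dequeue(): queue = [70, 2, 62]
dequeue(): queue = [2, 62]
enqueue(57): queue = [2, 62, 57]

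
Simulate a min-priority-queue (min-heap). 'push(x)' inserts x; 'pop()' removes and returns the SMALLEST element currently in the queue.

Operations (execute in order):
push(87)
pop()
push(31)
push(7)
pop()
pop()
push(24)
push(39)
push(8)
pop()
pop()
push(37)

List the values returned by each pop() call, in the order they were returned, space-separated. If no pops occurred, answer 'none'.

push(87): heap contents = [87]
pop() → 87: heap contents = []
push(31): heap contents = [31]
push(7): heap contents = [7, 31]
pop() → 7: heap contents = [31]
pop() → 31: heap contents = []
push(24): heap contents = [24]
push(39): heap contents = [24, 39]
push(8): heap contents = [8, 24, 39]
pop() → 8: heap contents = [24, 39]
pop() → 24: heap contents = [39]
push(37): heap contents = [37, 39]

Answer: 87 7 31 8 24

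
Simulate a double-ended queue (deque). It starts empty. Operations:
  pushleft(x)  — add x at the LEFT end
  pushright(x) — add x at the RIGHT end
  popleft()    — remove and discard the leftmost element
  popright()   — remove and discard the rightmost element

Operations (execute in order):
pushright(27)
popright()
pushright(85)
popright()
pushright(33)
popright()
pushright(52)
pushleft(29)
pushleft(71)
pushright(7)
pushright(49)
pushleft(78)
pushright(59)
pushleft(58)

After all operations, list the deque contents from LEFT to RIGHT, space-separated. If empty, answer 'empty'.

pushright(27): [27]
popright(): []
pushright(85): [85]
popright(): []
pushright(33): [33]
popright(): []
pushright(52): [52]
pushleft(29): [29, 52]
pushleft(71): [71, 29, 52]
pushright(7): [71, 29, 52, 7]
pushright(49): [71, 29, 52, 7, 49]
pushleft(78): [78, 71, 29, 52, 7, 49]
pushright(59): [78, 71, 29, 52, 7, 49, 59]
pushleft(58): [58, 78, 71, 29, 52, 7, 49, 59]

Answer: 58 78 71 29 52 7 49 59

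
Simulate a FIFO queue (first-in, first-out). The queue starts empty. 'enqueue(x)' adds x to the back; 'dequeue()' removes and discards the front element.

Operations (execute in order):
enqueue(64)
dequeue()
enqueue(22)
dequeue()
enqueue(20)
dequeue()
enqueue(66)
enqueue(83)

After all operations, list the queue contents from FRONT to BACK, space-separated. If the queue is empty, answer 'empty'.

enqueue(64): [64]
dequeue(): []
enqueue(22): [22]
dequeue(): []
enqueue(20): [20]
dequeue(): []
enqueue(66): [66]
enqueue(83): [66, 83]

Answer: 66 83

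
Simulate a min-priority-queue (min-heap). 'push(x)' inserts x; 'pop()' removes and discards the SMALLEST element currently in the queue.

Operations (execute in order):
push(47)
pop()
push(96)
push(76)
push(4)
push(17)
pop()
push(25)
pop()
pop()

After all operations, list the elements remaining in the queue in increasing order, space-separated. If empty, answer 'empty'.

Answer: 76 96

Derivation:
push(47): heap contents = [47]
pop() → 47: heap contents = []
push(96): heap contents = [96]
push(76): heap contents = [76, 96]
push(4): heap contents = [4, 76, 96]
push(17): heap contents = [4, 17, 76, 96]
pop() → 4: heap contents = [17, 76, 96]
push(25): heap contents = [17, 25, 76, 96]
pop() → 17: heap contents = [25, 76, 96]
pop() → 25: heap contents = [76, 96]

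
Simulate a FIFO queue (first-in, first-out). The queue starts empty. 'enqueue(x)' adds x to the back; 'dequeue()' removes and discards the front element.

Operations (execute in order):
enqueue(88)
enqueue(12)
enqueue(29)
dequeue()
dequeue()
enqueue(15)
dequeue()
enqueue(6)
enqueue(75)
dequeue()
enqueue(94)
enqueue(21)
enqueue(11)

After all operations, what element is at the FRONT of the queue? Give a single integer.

Answer: 6

Derivation:
enqueue(88): queue = [88]
enqueue(12): queue = [88, 12]
enqueue(29): queue = [88, 12, 29]
dequeue(): queue = [12, 29]
dequeue(): queue = [29]
enqueue(15): queue = [29, 15]
dequeue(): queue = [15]
enqueue(6): queue = [15, 6]
enqueue(75): queue = [15, 6, 75]
dequeue(): queue = [6, 75]
enqueue(94): queue = [6, 75, 94]
enqueue(21): queue = [6, 75, 94, 21]
enqueue(11): queue = [6, 75, 94, 21, 11]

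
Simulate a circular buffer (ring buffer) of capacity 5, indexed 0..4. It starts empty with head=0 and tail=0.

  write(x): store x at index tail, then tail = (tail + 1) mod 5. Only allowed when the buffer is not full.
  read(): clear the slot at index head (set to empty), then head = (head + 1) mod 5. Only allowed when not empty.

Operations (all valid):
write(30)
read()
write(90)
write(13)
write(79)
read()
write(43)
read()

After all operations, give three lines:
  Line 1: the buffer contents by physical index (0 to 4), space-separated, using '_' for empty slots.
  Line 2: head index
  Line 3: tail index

Answer: _ _ _ 79 43
3
0

Derivation:
write(30): buf=[30 _ _ _ _], head=0, tail=1, size=1
read(): buf=[_ _ _ _ _], head=1, tail=1, size=0
write(90): buf=[_ 90 _ _ _], head=1, tail=2, size=1
write(13): buf=[_ 90 13 _ _], head=1, tail=3, size=2
write(79): buf=[_ 90 13 79 _], head=1, tail=4, size=3
read(): buf=[_ _ 13 79 _], head=2, tail=4, size=2
write(43): buf=[_ _ 13 79 43], head=2, tail=0, size=3
read(): buf=[_ _ _ 79 43], head=3, tail=0, size=2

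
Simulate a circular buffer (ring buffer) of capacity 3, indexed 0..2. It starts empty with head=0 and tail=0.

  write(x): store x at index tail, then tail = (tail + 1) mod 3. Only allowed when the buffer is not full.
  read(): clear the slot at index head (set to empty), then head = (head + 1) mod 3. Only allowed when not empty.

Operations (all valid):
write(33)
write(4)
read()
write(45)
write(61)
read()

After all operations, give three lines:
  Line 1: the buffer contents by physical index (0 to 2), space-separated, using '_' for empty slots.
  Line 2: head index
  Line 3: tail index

write(33): buf=[33 _ _], head=0, tail=1, size=1
write(4): buf=[33 4 _], head=0, tail=2, size=2
read(): buf=[_ 4 _], head=1, tail=2, size=1
write(45): buf=[_ 4 45], head=1, tail=0, size=2
write(61): buf=[61 4 45], head=1, tail=1, size=3
read(): buf=[61 _ 45], head=2, tail=1, size=2

Answer: 61 _ 45
2
1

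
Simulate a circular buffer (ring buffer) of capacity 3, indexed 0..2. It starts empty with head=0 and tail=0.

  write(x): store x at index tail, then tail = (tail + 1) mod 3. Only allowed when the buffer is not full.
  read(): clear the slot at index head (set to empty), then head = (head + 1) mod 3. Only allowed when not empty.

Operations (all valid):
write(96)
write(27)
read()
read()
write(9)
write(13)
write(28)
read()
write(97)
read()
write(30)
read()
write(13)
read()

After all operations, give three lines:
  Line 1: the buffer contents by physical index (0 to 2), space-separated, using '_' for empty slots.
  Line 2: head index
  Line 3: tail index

write(96): buf=[96 _ _], head=0, tail=1, size=1
write(27): buf=[96 27 _], head=0, tail=2, size=2
read(): buf=[_ 27 _], head=1, tail=2, size=1
read(): buf=[_ _ _], head=2, tail=2, size=0
write(9): buf=[_ _ 9], head=2, tail=0, size=1
write(13): buf=[13 _ 9], head=2, tail=1, size=2
write(28): buf=[13 28 9], head=2, tail=2, size=3
read(): buf=[13 28 _], head=0, tail=2, size=2
write(97): buf=[13 28 97], head=0, tail=0, size=3
read(): buf=[_ 28 97], head=1, tail=0, size=2
write(30): buf=[30 28 97], head=1, tail=1, size=3
read(): buf=[30 _ 97], head=2, tail=1, size=2
write(13): buf=[30 13 97], head=2, tail=2, size=3
read(): buf=[30 13 _], head=0, tail=2, size=2

Answer: 30 13 _
0
2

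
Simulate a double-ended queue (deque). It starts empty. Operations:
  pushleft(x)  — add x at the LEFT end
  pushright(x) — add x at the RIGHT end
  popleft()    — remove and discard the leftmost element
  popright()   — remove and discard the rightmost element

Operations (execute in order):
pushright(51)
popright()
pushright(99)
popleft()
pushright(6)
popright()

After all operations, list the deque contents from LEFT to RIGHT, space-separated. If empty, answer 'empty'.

Answer: empty

Derivation:
pushright(51): [51]
popright(): []
pushright(99): [99]
popleft(): []
pushright(6): [6]
popright(): []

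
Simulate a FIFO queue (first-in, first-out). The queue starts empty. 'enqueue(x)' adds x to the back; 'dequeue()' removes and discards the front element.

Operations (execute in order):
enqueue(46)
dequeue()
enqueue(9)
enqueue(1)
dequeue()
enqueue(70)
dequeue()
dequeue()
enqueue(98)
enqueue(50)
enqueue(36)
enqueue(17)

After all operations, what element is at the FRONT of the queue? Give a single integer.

Answer: 98

Derivation:
enqueue(46): queue = [46]
dequeue(): queue = []
enqueue(9): queue = [9]
enqueue(1): queue = [9, 1]
dequeue(): queue = [1]
enqueue(70): queue = [1, 70]
dequeue(): queue = [70]
dequeue(): queue = []
enqueue(98): queue = [98]
enqueue(50): queue = [98, 50]
enqueue(36): queue = [98, 50, 36]
enqueue(17): queue = [98, 50, 36, 17]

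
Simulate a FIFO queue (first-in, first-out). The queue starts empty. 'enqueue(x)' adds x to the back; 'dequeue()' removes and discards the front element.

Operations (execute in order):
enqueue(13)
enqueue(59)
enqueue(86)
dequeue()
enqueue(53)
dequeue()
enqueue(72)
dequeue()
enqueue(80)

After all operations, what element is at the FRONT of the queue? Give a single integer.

Answer: 53

Derivation:
enqueue(13): queue = [13]
enqueue(59): queue = [13, 59]
enqueue(86): queue = [13, 59, 86]
dequeue(): queue = [59, 86]
enqueue(53): queue = [59, 86, 53]
dequeue(): queue = [86, 53]
enqueue(72): queue = [86, 53, 72]
dequeue(): queue = [53, 72]
enqueue(80): queue = [53, 72, 80]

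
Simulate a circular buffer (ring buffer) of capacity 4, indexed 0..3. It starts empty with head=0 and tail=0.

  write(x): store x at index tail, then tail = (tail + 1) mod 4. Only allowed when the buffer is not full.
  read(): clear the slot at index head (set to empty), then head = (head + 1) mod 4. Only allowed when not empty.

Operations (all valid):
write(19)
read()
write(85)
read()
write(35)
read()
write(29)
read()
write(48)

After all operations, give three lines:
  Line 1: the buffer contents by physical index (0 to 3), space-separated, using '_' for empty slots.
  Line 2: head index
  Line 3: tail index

write(19): buf=[19 _ _ _], head=0, tail=1, size=1
read(): buf=[_ _ _ _], head=1, tail=1, size=0
write(85): buf=[_ 85 _ _], head=1, tail=2, size=1
read(): buf=[_ _ _ _], head=2, tail=2, size=0
write(35): buf=[_ _ 35 _], head=2, tail=3, size=1
read(): buf=[_ _ _ _], head=3, tail=3, size=0
write(29): buf=[_ _ _ 29], head=3, tail=0, size=1
read(): buf=[_ _ _ _], head=0, tail=0, size=0
write(48): buf=[48 _ _ _], head=0, tail=1, size=1

Answer: 48 _ _ _
0
1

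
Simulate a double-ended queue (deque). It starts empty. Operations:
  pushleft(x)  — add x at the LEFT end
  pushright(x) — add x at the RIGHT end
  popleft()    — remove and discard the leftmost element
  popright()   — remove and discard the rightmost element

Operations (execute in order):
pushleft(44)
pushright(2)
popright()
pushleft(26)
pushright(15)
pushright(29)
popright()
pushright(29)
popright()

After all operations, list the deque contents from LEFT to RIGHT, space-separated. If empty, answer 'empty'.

Answer: 26 44 15

Derivation:
pushleft(44): [44]
pushright(2): [44, 2]
popright(): [44]
pushleft(26): [26, 44]
pushright(15): [26, 44, 15]
pushright(29): [26, 44, 15, 29]
popright(): [26, 44, 15]
pushright(29): [26, 44, 15, 29]
popright(): [26, 44, 15]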